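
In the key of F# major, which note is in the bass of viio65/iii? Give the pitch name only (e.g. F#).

The applied chord viio65/iii is rooted on G##: G##-B#-D#-F#.
The figure 65 means first inversion — the third is in the bass.

B#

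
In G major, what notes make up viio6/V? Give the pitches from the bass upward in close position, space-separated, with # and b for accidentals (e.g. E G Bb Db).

The slash marks an applied leading-tone chord: viio of V. In G major, V is D, so the leading tone to it is C#, a half step below.
Building a diminished triad on C# gives C#-E-G.
With the 6 figure the chord is in first inversion; from the bass E upward in close position it reads E-G-C#.

E G C#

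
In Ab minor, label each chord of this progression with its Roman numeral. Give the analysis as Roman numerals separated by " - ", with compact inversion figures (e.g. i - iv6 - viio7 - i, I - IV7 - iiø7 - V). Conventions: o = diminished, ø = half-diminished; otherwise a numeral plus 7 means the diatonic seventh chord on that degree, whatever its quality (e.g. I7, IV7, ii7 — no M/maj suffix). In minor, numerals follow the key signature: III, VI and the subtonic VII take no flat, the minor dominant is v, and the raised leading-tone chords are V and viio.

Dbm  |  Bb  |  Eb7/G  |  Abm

Dbm: minor triad on Db = scale degree 4 → iv.
Bb: chromatic; Bb is V of V, so V/V.
Eb7/G: dominant seventh chord on Eb = scale degree 5 → V65.
Abm has root Ab, degree 1 in Ab minor, so i.

iv - V/V - V65 - i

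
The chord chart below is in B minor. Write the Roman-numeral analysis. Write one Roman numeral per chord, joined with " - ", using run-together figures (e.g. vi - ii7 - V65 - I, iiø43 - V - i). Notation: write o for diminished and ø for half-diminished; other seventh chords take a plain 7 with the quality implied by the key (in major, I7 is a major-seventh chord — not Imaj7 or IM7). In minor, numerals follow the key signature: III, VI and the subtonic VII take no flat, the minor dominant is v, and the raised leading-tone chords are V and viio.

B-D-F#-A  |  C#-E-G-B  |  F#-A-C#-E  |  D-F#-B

i7 - iiø7 - v7 - i6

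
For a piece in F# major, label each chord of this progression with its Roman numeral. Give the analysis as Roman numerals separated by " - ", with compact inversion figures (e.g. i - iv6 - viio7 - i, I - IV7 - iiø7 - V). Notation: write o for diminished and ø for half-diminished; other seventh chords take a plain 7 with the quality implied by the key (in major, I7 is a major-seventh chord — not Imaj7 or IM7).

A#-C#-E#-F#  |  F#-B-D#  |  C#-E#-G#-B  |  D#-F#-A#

A#-C#-E#-F#: major seventh chord on F# = scale degree 1 → I65.
F#-B-D#: root B is the subdominant; major triad there is IV64.
C#-E#-G#-B: root C# is the dominant; dominant seventh chord there is V7.
D#-F#-A#: minor triad on D# = scale degree 6 → vi.

I65 - IV64 - V7 - vi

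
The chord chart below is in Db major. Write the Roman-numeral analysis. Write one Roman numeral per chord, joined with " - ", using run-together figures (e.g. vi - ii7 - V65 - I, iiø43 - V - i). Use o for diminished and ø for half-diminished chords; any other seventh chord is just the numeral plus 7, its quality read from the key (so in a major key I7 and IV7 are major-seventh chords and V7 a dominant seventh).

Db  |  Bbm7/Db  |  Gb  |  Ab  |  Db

Db: major triad on Db = scale degree 1 → I.
Bbm7/Db: minor seventh chord on Bb = scale degree 6 → vi65.
Gb: root Gb is the subdominant; major triad there is IV.
Ab: root Ab is the dominant; major triad there is V.
Db has root Db, degree 1 in Db major, so I.

I - vi65 - IV - V - I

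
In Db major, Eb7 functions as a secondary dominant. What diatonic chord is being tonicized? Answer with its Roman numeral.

V

The chord is a dominant seventh chord on Eb.
A dominant resolves down a perfect fifth: Eb → Ab. In Db major, Ab is scale degree 5, i.e. V.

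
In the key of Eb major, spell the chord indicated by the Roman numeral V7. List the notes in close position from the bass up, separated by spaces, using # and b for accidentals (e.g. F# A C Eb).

Bb D F Ab

The numeral's case and figure indicate a dominant seventh chord. In Eb major its root, the fifth degree, is Bb.
Stacking thirds from Bb gives Bb-D-F-Ab.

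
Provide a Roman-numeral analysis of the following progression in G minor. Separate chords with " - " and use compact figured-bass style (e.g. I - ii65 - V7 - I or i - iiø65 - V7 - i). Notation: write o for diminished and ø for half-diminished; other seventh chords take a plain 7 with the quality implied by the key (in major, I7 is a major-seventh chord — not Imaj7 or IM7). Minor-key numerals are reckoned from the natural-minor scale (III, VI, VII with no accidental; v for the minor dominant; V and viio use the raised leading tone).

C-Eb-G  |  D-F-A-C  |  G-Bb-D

iv - v7 - i

C-Eb-G: root C is the subdominant; minor triad there is iv.
D-F-A-C: root D is the dominant; minor seventh chord there is v7.
G-Bb-D: minor triad on G = scale degree 1 → i.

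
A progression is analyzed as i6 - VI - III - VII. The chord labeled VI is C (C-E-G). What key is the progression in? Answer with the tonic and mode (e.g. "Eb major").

The chord C is a major triad rooted on C; its label is VI.
Counting down 5 scale steps from C places the tonic on E; a major triad on degree 6 is diatonic only in minor.

E minor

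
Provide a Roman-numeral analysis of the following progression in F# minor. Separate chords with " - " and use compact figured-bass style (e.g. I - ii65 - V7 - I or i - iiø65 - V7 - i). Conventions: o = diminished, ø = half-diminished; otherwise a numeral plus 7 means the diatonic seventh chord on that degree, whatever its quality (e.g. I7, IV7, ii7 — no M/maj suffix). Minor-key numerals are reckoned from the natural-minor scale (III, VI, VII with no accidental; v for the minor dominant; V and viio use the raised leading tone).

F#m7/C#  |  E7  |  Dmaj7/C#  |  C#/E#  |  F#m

i43 - VII7 - VI42 - V6 - i

F#m7/C# has root F#, degree 1 in F# minor, so i43.
E7: dominant seventh chord on E = scale degree 7 → VII7.
Dmaj7/C#: major seventh chord on D = scale degree 6 → VI42.
C#/E# has root C#, degree 5 in F# minor, so V6.
F#m: minor triad on F# = scale degree 1 → i.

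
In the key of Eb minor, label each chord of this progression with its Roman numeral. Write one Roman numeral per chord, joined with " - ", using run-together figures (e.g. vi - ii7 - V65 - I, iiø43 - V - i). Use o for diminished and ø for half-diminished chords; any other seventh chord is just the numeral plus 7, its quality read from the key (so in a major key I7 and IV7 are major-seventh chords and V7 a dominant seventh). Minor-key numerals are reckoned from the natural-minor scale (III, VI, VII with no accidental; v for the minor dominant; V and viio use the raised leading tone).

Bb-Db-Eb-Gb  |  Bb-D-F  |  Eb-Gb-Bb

Bb-Db-Eb-Gb: root Eb is the tonic; minor seventh chord there is i43.
Bb-D-F: root Bb is the dominant; major triad there is V.
Eb-Gb-Bb: root Eb is the tonic; minor triad there is i.

i43 - V - i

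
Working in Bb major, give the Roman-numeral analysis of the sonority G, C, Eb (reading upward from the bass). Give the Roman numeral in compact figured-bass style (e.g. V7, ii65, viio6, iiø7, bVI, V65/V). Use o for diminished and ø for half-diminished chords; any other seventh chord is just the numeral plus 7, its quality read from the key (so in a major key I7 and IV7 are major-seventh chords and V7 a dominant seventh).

Stacked in thirds the chord is C-Eb-G: a minor triad on C.
In Bb major, C is the supertonic; the diatonic minor triad there is ii.
With G in the bass the chord is in second inversion, so the figured bass is 64.

ii64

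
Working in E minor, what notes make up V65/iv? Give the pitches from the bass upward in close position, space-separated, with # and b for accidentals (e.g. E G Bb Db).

G# B D E

V65/iv is a secondary dominant — the dominant seventh of iv. iv in E minor is A, so the applied chord's root is E, a perfect fifth above.
Building a dominant seventh chord on E gives E-G#-B-D.
With the 65 figure the chord is in first inversion; from the bass G# upward in close position it reads G#-B-D-E.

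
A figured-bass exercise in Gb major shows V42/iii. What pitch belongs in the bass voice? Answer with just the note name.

Eb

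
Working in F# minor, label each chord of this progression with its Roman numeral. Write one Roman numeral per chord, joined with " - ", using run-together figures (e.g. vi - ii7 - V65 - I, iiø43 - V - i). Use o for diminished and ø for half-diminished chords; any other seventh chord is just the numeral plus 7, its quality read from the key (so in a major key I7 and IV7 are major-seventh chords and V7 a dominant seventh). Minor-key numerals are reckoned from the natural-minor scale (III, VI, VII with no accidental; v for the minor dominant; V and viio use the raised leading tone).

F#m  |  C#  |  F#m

F#m has root F#, degree 1 in F# minor, so i.
C# has root C#, degree 5 in F# minor, so V.
F#m: root F# is the tonic; minor triad there is i.

i - V - i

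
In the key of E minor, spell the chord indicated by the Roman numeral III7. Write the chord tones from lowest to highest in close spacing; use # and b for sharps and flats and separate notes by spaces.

G B D F#

The numeral's case and figure indicate a major seventh chord. In E minor its root, the mediant, is G.
Stacking thirds from G gives G-B-D-F#.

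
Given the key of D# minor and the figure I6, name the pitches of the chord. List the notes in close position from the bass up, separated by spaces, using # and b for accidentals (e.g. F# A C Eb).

Scale degree 1 in D# minor is D#; here the chord built on it is altered to a major triad. I6 is the major tonic (Picardy third), borrowed from the parallel major.
So the chord is D#-F##-A#.
The figured bass 6 indicates first inversion, placing the third (F##) in the bass: F##-A#-D#.

F## A# D#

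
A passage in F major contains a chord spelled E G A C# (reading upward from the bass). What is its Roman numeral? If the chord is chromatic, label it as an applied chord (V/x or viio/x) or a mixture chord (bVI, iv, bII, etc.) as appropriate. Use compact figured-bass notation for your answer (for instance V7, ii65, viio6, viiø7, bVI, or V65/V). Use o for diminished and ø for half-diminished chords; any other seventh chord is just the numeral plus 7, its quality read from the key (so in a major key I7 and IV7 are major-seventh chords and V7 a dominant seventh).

V43/vi

Stacked in thirds the chord is A-C#-E-G: a dominant seventh chord on A.
A is not a diatonic chord root with this quality in F major, but it lies a perfect fifth above D (vi), so the chord functions as an applied dominant of vi.
With E in the bass the chord is in second inversion, so the figured bass is 43.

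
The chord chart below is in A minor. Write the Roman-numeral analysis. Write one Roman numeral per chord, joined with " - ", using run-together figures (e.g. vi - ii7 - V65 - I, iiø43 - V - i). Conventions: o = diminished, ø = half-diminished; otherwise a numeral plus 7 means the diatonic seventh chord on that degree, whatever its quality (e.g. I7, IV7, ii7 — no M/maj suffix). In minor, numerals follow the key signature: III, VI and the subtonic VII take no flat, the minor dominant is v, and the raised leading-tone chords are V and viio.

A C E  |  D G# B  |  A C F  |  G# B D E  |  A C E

A-C-E: root A is the tonic; minor triad there is i.
D-G#-B: root G# is the leading tone; diminished triad there is viio64.
A-C-F has root F, degree 6 in A minor, so VI6.
G#-B-D-E: dominant seventh chord on E = scale degree 5 → V65.
A-C-E has root A, degree 1 in A minor, so i.

i - viio64 - VI6 - V65 - i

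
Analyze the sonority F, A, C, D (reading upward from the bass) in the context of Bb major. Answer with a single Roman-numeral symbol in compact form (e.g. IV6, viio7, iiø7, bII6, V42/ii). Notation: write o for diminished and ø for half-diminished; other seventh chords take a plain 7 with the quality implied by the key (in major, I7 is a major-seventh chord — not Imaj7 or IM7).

iii65

Stacked in thirds the chord is D-F-A-C: a minor seventh chord on D.
D is scale degree 3 in Bb major, and a minor seventh chord on that degree is written iii7.
With F in the bass the chord is in first inversion, so the figured bass is 65.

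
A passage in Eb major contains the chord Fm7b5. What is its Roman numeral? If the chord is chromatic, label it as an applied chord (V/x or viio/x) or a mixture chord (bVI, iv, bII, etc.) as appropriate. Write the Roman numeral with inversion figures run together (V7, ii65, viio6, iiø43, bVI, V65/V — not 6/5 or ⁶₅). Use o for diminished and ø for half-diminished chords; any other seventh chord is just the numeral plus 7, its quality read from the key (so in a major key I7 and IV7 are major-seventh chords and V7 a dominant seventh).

iiø7

Stacked in thirds the chord is F-Ab-Cb-Eb: a half-diminished seventh chord on F.
F is the second degree of Eb major. This is the half-diminished supertonic seventh, borrowed from the parallel minor.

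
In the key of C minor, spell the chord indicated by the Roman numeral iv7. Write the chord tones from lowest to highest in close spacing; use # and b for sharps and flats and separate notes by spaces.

F Ab C Eb

In C minor, the subdominant is F, and the diatonic chord built there is a minor seventh chord.
Stacking thirds from F gives F-Ab-C-Eb.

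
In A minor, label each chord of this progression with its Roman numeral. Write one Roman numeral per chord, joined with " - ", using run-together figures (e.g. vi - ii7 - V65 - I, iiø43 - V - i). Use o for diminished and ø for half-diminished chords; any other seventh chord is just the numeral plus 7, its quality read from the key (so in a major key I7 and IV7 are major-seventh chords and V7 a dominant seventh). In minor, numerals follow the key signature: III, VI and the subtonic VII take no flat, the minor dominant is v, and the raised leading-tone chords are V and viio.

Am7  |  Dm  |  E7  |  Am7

Am7: minor seventh chord on A = scale degree 1 → i7.
Dm: minor triad on D = scale degree 4 → iv.
E7: dominant seventh chord on E = scale degree 5 → V7.
Am7 has root A, degree 1 in A minor, so i7.

i7 - iv - V7 - i7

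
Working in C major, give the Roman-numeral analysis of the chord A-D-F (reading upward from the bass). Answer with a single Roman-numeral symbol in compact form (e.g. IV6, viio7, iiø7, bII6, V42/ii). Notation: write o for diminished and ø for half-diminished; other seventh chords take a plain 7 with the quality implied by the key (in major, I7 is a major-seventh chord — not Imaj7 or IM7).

ii64

The pitches D-F-A form a minor triad rooted on D.
In C major, D is the supertonic; the diatonic minor triad there is ii.
With A in the bass the chord is in second inversion, so the figured bass is 64.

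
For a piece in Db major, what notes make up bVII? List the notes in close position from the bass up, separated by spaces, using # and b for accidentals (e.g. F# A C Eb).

Cb Eb Gb

Scale degree 7 in Db major is C; lowering it a half step gives Cb. bVII is a major triad on the lowered seventh degree (the subtonic), borrowed from the parallel minor.
So the chord is Cb-Eb-Gb, a major triad.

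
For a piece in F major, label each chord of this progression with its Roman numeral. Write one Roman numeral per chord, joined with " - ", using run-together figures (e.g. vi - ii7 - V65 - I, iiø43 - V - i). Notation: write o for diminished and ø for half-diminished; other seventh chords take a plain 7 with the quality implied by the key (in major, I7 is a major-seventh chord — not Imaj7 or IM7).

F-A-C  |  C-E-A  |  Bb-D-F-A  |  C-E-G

F-A-C has root F, degree 1 in F major, so I.
C-E-A has root A, degree 3 in F major, so iii6.
Bb-D-F-A: major seventh chord on Bb = scale degree 4 → IV7.
C-E-G has root C, degree 5 in F major, so V.

I - iii6 - IV7 - V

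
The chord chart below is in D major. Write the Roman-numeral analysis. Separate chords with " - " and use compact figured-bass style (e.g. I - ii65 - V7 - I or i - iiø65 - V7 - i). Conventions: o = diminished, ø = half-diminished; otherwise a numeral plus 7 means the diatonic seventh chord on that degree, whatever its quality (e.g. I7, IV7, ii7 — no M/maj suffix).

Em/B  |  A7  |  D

Em/B: root E is the supertonic; minor triad there is ii64.
A7: root A is the dominant; dominant seventh chord there is V7.
D: major triad on D = scale degree 1 → I.

ii64 - V7 - I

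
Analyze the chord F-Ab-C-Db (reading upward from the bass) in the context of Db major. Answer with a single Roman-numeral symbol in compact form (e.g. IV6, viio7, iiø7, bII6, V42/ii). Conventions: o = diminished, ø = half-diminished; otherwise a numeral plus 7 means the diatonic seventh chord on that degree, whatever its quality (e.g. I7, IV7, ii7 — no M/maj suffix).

I65

The pitches Db-F-Ab-C form a major seventh chord rooted on Db.
In Db major, Db is the tonic; the diatonic major seventh chord there is I7.
With F in the bass the chord is in first inversion, so the figured bass is 65.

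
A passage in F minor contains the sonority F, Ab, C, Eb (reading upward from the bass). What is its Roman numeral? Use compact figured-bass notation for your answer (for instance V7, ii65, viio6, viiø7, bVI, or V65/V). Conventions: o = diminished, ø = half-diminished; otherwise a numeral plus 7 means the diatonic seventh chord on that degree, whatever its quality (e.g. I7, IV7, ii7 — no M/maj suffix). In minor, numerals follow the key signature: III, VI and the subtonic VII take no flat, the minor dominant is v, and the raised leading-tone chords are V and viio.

Stacked in thirds the chord is F-Ab-C-Eb: a minor seventh chord on F.
In F minor, F is the tonic; the diatonic minor seventh chord there is i7.

i7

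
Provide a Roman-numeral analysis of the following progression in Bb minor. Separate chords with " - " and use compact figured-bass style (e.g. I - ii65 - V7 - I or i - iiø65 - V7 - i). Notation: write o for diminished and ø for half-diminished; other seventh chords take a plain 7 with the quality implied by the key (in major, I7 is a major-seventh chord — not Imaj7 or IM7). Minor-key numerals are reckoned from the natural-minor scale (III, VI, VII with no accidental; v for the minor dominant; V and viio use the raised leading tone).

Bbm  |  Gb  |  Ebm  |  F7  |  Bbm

i - VI - iv - V7 - i

Bbm has root Bb, degree 1 in Bb minor, so i.
Gb: root Gb is the submediant; major triad there is VI.
Ebm: minor triad on Eb = scale degree 4 → iv.
F7: dominant seventh chord on F = scale degree 5 → V7.
Bbm: root Bb is the tonic; minor triad there is i.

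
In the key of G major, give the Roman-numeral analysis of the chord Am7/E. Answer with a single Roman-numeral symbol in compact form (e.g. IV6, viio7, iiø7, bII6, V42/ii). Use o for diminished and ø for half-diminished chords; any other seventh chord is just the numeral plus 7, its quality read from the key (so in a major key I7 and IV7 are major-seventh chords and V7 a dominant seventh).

The pitches A-C-E-G form a minor seventh chord rooted on A.
A is scale degree 2 in G major, and a minor seventh chord on that degree is written ii7.
With E in the bass the chord is in second inversion, so the figured bass is 43.

ii43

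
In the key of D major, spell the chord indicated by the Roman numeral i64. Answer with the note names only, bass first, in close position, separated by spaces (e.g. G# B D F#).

A D F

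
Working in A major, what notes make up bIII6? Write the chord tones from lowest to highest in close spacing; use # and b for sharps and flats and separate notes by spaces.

E G C

bIII6 is a major triad on the lowered third degree, borrowed from the parallel minor. In A major that root is C.
So the chord is C-E-G, a major triad.
With the 6 figure the chord is in first inversion; from the bass E upward in close position it reads E-G-C.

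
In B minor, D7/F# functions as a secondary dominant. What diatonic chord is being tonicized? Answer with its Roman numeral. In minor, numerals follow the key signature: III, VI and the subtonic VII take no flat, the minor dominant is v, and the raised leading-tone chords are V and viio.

The chord is a dominant seventh chord on D.
A dominant resolves down a perfect fifth: D → G. In B minor, G is scale degree 6, i.e. VI.

VI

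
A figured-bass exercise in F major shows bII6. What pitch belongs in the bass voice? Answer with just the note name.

Bb

bII in F major has root Gb; the chord is Gb-Bb-Db.
The figure 6 means first inversion — the third is in the bass.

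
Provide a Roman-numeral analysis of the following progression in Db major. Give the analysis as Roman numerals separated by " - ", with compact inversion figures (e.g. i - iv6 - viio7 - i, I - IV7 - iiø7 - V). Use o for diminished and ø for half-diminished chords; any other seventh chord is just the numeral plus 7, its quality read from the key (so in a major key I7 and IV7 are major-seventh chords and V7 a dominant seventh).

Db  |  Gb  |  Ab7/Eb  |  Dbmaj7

Db: major triad on Db = scale degree 1 → I.
Gb has root Gb, degree 4 in Db major, so IV.
Ab7/Eb: dominant seventh chord on Ab = scale degree 5 → V43.
Dbmaj7: major seventh chord on Db = scale degree 1 → I7.

I - IV - V43 - I7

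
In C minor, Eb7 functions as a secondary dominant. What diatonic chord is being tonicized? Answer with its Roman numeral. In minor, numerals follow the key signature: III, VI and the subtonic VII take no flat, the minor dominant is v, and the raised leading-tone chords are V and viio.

VI

The chord is a dominant seventh chord on Eb.
A dominant resolves down a perfect fifth: Eb → Ab. In C minor, Ab is scale degree 6, i.e. VI.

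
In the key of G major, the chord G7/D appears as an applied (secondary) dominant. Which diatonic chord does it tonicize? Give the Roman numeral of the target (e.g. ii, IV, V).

IV

The chord is a dominant seventh chord on G.
A dominant resolves down a perfect fifth: G → C. In G major, C is scale degree 4, i.e. IV.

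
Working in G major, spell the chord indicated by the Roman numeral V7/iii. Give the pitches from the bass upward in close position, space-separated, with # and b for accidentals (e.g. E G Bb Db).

F# A# C# E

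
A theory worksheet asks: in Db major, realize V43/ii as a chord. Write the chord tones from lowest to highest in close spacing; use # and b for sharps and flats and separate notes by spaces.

F Ab Bb D

The slash means an applied dominant: we want the dominant of ii. In Db major, ii is Eb minor, and its dominant is built on Bb.
Building a dominant seventh chord on Bb gives Bb-D-F-Ab.
The figured bass 43 indicates second inversion, placing the fifth (F) in the bass: F-Ab-Bb-D.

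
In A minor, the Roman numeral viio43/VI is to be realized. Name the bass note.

Bb

The applied chord viio43/VI is rooted on E: E-G-Bb-Db.
The figure 43 means second inversion — the fifth is in the bass.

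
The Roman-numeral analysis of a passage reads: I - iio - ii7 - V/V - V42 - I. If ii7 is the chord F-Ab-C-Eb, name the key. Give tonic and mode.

Eb major

ii7 is given as F-Ab-C-Eb — a minor seventh chord with root F.
ii7 on F implies F is the supertonic; that puts the tonic at Eb, and the lowercase numeral fits major mode.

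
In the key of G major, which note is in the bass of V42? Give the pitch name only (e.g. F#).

V in G major has root D; the chord is D-F#-A-C.
The figure 42 means third inversion — the seventh is in the bass.

C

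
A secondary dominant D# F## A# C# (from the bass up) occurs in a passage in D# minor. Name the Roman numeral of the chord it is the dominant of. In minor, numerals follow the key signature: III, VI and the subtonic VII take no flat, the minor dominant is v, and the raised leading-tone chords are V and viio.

iv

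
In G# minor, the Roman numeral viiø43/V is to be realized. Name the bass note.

G#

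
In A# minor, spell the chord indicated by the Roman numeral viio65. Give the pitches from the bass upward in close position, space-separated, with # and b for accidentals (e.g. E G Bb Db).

In A# minor, the leading-tone chord is built on the raised seventh degree, G##.
That chord is spelled G##-B#-D#-F#.
With the 65 figure the chord is in first inversion; from the bass B# upward in close position it reads B#-D#-F#-G##.

B# D# F# G##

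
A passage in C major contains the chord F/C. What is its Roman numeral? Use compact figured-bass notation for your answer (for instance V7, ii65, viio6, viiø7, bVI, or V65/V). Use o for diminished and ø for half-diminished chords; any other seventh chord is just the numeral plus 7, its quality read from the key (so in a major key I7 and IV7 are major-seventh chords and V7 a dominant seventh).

IV64

The pitches F-A-C form a major triad rooted on F.
F is scale degree 4 in C major, and a major triad on that degree is written IV.
With C in the bass the chord is in second inversion, so the figured bass is 64.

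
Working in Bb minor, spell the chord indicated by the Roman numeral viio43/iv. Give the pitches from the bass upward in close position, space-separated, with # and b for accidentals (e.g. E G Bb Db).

Ab Cb D F

viio43/iv is a secondary leading-tone chord. The target iv is Eb in Bb minor; the applied chord is rooted a semitone below, on D.
Building a fully diminished seventh chord on D gives D-F-Ab-Cb.
With the 43 figure the chord is in second inversion; from the bass Ab upward in close position it reads Ab-Cb-D-F.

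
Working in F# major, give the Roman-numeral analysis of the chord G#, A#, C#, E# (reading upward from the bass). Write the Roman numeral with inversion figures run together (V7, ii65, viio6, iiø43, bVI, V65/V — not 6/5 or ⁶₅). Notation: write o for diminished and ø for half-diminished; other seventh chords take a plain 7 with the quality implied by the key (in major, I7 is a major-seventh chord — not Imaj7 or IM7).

The pitches A#-C#-E#-G# form a minor seventh chord rooted on A#.
A# is scale degree 3 in F# major, and a minor seventh chord on that degree is written iii7.
With G# in the bass the chord is in third inversion, so the figured bass is 42.

iii42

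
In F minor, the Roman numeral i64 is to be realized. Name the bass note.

C

i in F minor has root F; the chord is F-Ab-C.
The figure 64 means second inversion — the fifth is in the bass.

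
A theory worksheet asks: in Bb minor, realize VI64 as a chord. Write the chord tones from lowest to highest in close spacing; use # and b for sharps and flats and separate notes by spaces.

The numeral's case and figure indicate a major triad. In Bb minor its root, the sixth degree, is Gb.
Stacking thirds from Gb gives Gb-Bb-Db.
The figured bass 64 indicates second inversion, placing the fifth (Db) in the bass: Db-Gb-Bb.

Db Gb Bb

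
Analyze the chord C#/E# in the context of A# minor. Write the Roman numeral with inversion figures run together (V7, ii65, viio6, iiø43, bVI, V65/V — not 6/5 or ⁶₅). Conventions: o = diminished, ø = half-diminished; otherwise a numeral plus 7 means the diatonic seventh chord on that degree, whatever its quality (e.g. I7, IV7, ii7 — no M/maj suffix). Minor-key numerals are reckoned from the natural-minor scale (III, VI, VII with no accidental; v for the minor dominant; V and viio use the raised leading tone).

III6

The pitches C#-E#-G# form a major triad rooted on C#.
C# is scale degree 3 in A# minor, and a major triad on that degree is written III.
With E# in the bass the chord is in first inversion, so the figured bass is 6.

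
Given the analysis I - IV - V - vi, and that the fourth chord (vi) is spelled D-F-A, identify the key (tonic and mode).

F major

The chord Dm is a minor triad rooted on D; its label is vi.
Counting down 5 scale steps from D places the tonic on F; a minor triad on degree 6 is diatonic only in major.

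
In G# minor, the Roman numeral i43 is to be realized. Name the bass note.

D#

i in G# minor has root G#; the chord is G#-B-D#-F#.
The figure 43 means second inversion — the fifth is in the bass.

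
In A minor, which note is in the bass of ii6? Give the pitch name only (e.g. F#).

D

ii in A minor has root B; the chord is B-D-F#.
The figure 6 means first inversion — the third is in the bass.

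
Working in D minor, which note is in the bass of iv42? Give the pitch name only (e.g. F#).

iv in D minor has root G; the chord is G-Bb-D-F.
The figure 42 means third inversion — the seventh is in the bass.

F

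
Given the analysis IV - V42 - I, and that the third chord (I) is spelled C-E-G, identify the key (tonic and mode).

The anchor chord is a major triad on C, labeled I.
If C is scale degree 1 and the mode makes that degree carry a major triad, the tonic is C and the mode is major.

C major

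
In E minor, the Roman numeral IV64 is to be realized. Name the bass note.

IV in E minor has root A; the chord is A-C#-E.
The figure 64 means second inversion — the fifth is in the bass.

E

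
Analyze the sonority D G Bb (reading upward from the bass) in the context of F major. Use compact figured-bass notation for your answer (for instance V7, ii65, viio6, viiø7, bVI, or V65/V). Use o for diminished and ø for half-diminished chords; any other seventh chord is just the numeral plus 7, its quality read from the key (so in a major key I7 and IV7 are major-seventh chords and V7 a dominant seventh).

The pitches G-Bb-D form a minor triad rooted on G.
In F major, G is the supertonic; the diatonic minor triad there is ii.
With D in the bass the chord is in second inversion, so the figured bass is 64.

ii64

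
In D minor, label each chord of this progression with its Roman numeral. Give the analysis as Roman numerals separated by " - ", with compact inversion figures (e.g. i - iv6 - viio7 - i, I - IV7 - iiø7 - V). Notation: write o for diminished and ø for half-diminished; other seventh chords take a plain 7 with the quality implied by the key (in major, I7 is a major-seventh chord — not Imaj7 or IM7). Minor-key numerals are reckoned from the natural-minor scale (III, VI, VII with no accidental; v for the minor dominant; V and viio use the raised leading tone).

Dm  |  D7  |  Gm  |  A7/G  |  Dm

i - V7/iv - iv - V42 - i

Dm: root D is the tonic; minor triad there is i.
D7: a dominant seventh chord on D, the applied dominant of iv → V7/iv.
Gm: root G is the subdominant; minor triad there is iv.
A7/G: dominant seventh chord on A = scale degree 5 → V42.
Dm: root D is the tonic; minor triad there is i.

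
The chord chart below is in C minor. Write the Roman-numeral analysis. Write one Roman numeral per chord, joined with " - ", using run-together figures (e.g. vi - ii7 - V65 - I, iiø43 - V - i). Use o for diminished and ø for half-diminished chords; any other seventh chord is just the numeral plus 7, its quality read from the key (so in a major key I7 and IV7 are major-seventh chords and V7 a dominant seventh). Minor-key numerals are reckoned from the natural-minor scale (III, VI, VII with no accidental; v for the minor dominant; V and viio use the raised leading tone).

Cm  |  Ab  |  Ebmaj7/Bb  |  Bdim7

i - VI - III43 - viio7

Cm has root C, degree 1 in C minor, so i.
Ab has root Ab, degree 6 in C minor, so VI.
Ebmaj7/Bb has root Eb, degree 3 in C minor, so III43.
Bdim7: fully diminished seventh chord on B = scale degree 7 → viio7.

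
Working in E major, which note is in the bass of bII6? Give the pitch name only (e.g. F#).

A

bII in E major has root F; the chord is F-A-C.
The figure 6 means first inversion — the third is in the bass.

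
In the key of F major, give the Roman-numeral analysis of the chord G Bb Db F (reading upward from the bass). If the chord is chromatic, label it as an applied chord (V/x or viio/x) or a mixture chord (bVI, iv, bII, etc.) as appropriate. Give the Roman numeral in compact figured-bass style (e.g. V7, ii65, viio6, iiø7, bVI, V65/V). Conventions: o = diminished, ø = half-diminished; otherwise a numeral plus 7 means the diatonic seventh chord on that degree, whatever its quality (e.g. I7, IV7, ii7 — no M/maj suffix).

iiø7

Stacked in thirds the chord is G-Bb-Db-F: a half-diminished seventh chord on G.
G is the second degree of F major. This is the half-diminished supertonic seventh, borrowed from the parallel minor.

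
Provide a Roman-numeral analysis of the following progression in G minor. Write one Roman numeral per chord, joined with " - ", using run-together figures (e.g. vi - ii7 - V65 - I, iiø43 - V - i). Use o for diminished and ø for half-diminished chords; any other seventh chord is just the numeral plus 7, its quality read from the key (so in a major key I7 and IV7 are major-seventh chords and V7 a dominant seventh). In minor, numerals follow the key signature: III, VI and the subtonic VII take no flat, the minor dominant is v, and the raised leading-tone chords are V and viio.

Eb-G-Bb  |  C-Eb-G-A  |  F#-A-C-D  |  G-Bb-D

VI - iiø65 - V65 - i

Eb-G-Bb: root Eb is the submediant; major triad there is VI.
C-Eb-G-A: half-diminished seventh chord on A = scale degree 2 → iiø65.
F#-A-C-D has root D, degree 5 in G minor, so V65.
G-Bb-D: root G is the tonic; minor triad there is i.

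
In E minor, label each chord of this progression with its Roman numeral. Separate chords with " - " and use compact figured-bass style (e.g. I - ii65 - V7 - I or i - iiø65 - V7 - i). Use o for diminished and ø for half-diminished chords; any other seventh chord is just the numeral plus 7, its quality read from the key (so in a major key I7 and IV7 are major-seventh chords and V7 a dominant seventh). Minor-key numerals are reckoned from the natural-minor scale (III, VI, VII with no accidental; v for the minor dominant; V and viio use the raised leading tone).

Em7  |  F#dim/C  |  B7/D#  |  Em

Em7 has root E, degree 1 in E minor, so i7.
F#dim/C: root F# is the supertonic; diminished triad there is iio64.
B7/D#: dominant seventh chord on B = scale degree 5 → V65.
Em: root E is the tonic; minor triad there is i.

i7 - iio64 - V65 - i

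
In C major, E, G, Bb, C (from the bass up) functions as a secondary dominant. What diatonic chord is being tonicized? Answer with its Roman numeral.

IV

The chord is a dominant seventh chord on C.
A dominant resolves down a perfect fifth: C → F. In C major, F is scale degree 4, i.e. IV.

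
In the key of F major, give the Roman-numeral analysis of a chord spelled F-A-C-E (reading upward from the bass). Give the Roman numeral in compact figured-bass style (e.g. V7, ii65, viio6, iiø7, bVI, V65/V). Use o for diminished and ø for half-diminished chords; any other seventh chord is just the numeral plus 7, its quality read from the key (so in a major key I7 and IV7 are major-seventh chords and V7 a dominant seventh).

I7

The pitches F-A-C-E form a major seventh chord rooted on F.
In F major, F is the tonic; the diatonic major seventh chord there is I7.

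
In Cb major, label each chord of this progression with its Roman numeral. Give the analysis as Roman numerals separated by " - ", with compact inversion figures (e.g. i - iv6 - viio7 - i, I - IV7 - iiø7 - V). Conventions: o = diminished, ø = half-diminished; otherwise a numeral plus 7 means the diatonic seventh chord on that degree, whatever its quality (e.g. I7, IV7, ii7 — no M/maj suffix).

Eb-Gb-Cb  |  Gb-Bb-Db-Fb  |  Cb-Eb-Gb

Eb-Gb-Cb: major triad on Cb = scale degree 1 → I6.
Gb-Bb-Db-Fb: root Gb is the dominant; dominant seventh chord there is V7.
Cb-Eb-Gb: major triad on Cb = scale degree 1 → I.

I6 - V7 - I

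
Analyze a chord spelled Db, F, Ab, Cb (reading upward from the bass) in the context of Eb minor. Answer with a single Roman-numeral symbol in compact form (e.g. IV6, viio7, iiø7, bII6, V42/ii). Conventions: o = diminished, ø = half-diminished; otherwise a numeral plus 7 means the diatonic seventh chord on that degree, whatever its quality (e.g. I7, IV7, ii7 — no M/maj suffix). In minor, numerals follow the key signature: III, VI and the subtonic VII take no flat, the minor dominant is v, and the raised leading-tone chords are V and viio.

VII7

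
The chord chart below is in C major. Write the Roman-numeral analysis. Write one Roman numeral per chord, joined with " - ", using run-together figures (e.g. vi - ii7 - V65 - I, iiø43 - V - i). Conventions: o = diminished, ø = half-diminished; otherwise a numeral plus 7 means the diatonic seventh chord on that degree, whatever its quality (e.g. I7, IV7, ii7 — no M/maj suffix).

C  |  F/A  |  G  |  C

C: major triad on C = scale degree 1 → I.
F/A: major triad on F = scale degree 4 → IV6.
G: root G is the dominant; major triad there is V.
C has root C, degree 1 in C major, so I.

I - IV6 - V - I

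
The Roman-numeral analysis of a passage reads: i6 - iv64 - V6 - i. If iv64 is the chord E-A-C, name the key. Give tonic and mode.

The chord Am/E is a minor triad rooted on A; its label is iv64.
iv64 on A implies A is the subdominant; that puts the tonic at E, and the lowercase numeral fits minor mode.

E minor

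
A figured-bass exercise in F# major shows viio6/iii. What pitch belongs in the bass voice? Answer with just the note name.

B#

The applied chord viio6/iii is rooted on G##: G##-B#-D#.
The figure 6 means first inversion — the third is in the bass.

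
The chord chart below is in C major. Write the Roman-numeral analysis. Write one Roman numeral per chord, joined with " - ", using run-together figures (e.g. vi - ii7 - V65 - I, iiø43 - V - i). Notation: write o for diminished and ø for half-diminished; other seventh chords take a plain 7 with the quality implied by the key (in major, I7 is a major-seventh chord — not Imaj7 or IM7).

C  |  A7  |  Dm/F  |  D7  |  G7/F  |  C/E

C has root C, degree 1 in C major, so I.
A7 is the secondary dominant of ii (dominant seventh chord on A): V7/ii.
Dm/F has root D, degree 2 in C major, so ii6.
D7 is the secondary dominant of V (dominant seventh chord on D): V7/V.
G7/F: root G is the dominant; dominant seventh chord there is V42.
C/E: major triad on C = scale degree 1 → I6.

I - V7/ii - ii6 - V7/V - V42 - I6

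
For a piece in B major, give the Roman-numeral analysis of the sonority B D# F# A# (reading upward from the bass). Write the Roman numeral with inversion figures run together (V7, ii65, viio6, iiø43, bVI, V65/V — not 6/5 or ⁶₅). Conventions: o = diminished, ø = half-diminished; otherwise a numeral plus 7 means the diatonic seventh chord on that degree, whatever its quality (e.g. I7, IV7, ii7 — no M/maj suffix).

I7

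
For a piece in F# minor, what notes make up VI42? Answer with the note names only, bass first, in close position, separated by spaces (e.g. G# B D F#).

C# D F# A

The numeral's case and figure indicate a major seventh chord. In F# minor its root, the sixth degree, is D.
Stacking thirds from D gives D-F#-A-C#.
With the 42 figure the chord is in third inversion; from the bass C# upward in close position it reads C#-D-F#-A.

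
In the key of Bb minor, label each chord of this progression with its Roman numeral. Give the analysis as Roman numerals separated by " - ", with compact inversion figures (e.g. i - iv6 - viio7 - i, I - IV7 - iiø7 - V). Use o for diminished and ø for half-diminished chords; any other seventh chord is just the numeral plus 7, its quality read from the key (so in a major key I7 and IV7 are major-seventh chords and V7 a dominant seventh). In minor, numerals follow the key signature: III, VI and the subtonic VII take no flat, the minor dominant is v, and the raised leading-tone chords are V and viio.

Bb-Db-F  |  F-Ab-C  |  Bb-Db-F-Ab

Bb-Db-F: root Bb is the tonic; minor triad there is i.
F-Ab-C has root F, degree 5 in Bb minor, so v.
Bb-Db-F-Ab: root Bb is the tonic; minor seventh chord there is i7.

i - v - i7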